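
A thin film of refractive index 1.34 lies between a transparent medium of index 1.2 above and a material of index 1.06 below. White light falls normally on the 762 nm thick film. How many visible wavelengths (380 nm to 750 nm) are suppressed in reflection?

3

Ray reflecting at the top interface goes from n = 1.2 toward n = 1.34: a half-wave phase shift.
Bottom surface (1.34 → 1.06): reflection off a lower-index medium gives no phase shift.
Net: one phase inversion between the two reflected rays.
For dark reflection here: 2 n t = m λ.
λ = 2 n t / m = 2042 / m nm.
m=2: 1021 nm (IR); m=3: 681 nm (visible); m=4: 511 nm (visible); m=5: 408 nm (visible); m=6: 340 nm (UV).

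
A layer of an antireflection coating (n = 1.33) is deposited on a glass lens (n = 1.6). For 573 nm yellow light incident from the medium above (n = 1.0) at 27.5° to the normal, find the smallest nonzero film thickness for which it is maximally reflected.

At the upper boundary (n = 1.0 to n = 1.33) the reflected ray undergoes a half-wave phase shift.
At the lower boundary (n = 1.33 to n = 1.6) the reflected ray undergoes a half-wave phase shift.
Net: no relative phase inversion (both shifts match).
So the condition for constructive reflection is 2 n t cos θ_r = m λ.
Snell's law: 1.0 sin 27.5° = 1.33 sin θ_r → sin θ_r = 0.347, cos θ_r = 0.938.
Minimum nonzero at m = 1: t = λ / (2 n cos θ_r) = 573 / (2 × 1.33 × 0.938) = 230 nm.

230 nm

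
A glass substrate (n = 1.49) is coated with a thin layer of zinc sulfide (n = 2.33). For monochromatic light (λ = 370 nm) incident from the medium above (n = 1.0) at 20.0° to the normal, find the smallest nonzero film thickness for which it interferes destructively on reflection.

Ray reflecting at the top interface goes from n = 1.0 toward n = 2.33: a half-wave phase shift.
Ray reflecting at the bottom interface goes from n = 2.33 toward n = 1.49: no phase shift.
Exactly one π shift → a net half-wave offset.
So the condition for destructive reflection is 2 n t cos θ_r = m λ.
Snell's law: 1.0 sin 20.0° = 2.33 sin θ_r → sin θ_r = 0.147, cos θ_r = 0.989.
Minimum nonzero at m = 1: t = λ / (2 n cos θ_r) = 370 / (2 × 2.33 × 0.989) = 80.3 nm.

80.3 nm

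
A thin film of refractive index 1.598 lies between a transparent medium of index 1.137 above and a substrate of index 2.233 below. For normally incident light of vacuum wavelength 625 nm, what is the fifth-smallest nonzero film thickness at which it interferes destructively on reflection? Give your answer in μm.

At the upper boundary (n = 1.137 to n = 1.598) the reflected ray undergoes a half-wave phase shift.
Bottom surface (1.598 → 2.233): reflection off a higher-index medium gives a half-wave phase shift.
Net: no relative phase inversion (both shifts match).
So the condition for destructive reflection is 2 n t = (m + ½) λ.
The fifth-smallest nonzero thickness corresponds to m = 4: t = (m + ½) λ / (2 n) = 4.50 × 625 / (2 × 1.598) = 880 nm.

0.880 μm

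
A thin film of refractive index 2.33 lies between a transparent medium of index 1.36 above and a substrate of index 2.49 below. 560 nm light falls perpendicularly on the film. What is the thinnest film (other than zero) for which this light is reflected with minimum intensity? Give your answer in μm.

0.0601 μm

Ray reflecting at the top interface goes from n = 1.36 toward n = 2.33: a half-wave phase shift.
Bottom surface (2.33 → 2.49): reflection off a higher-index medium gives a half-wave phase shift.
Net: no relative phase inversion (both shifts match).
For dark reflection here: 2 n t = (m + ½) λ.
Minimum at m = 0: t = λ / (4 n) = 560 / (4 × 2.33) = 60.1 nm.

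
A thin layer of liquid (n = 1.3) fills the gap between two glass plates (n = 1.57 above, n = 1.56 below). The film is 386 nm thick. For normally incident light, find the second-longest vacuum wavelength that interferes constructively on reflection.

669 nm

Top surface (1.57 → 1.3): reflection off a lower-index medium gives no phase shift.
At the lower boundary (n = 1.3 to n = 1.56) the reflected ray undergoes a half-wave phase shift.
The two reflections differ by half a wavelength.
For strong reflection here: 2 n t = (m + ½) λ.
λ = 2 n t / (m + ½). The second-longest wavelength is m = 1: λ = 2 × 1.3 × 386 / 1.50 = 669 nm.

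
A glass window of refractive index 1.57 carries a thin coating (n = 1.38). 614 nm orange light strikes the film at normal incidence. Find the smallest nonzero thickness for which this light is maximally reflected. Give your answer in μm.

0.222 μm

Top surface (1.0 → 1.38): reflection off a higher-index medium gives a half-wave phase shift.
Ray reflecting at the bottom interface goes from n = 1.38 toward n = 1.57: a half-wave phase shift.
Net: no relative phase inversion (both shifts match).
With no net inversion, constructive interference in reflection requires 2 n t = m λ.
The smallest nonzero thickness corresponds to m = 1: t = m λ / (2 n) = 1.00 × 614 / (2 × 1.38) = 222 nm.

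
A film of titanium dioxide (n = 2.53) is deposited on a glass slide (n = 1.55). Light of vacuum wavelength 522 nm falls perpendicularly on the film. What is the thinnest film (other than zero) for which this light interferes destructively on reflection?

Ray reflecting at the top interface goes from n = 1.0 toward n = 2.53: a half-wave phase shift.
At the lower boundary (n = 2.53 to n = 1.55) the reflected ray undergoes no phase shift.
Net: one phase inversion between the two reflected rays.
For minimum reflection here: 2 n t = m λ.
Minimum nonzero at m = 1: t = λ / (2 n) = 522 / (2 × 2.53) = 103 nm.

103 nm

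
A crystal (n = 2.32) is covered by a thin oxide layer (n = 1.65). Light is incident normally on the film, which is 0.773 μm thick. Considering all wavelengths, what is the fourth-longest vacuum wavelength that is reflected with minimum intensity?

729 nm

At the upper boundary (n = 1.0 to n = 1.65) the reflected ray undergoes a half-wave phase shift.
At the lower boundary (n = 1.65 to n = 2.32) the reflected ray undergoes a half-wave phase shift.
Zero or two π shifts → no net half-wave offset.
With no net inversion, destructive interference in reflection requires 2 n t = (m + ½) λ.
λ = 2 n t / (m + ½). The fourth-longest wavelength is m = 3: λ = 2 × 1.65 × 773 / 3.50 = 729 nm.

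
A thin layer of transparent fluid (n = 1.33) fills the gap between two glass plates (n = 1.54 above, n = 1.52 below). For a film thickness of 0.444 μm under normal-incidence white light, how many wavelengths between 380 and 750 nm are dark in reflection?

2

Ray reflecting at the top interface goes from n = 1.54 toward n = 1.33: no phase shift.
Bottom surface (1.33 → 1.52): reflection off a higher-index medium gives a half-wave phase shift.
The two reflections differ by half a wavelength.
With one net inversion, destructive interference in reflection requires 2 n t = m λ.
λ = 2 n t / m = 1181 / m nm.
m=1: 1181 nm (IR); m=2: 591 nm (visible); m=3: 394 nm (visible); m=4: 295 nm (UV).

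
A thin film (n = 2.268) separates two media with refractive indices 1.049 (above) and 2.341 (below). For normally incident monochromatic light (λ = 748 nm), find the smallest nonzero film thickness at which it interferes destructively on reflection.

82.5 nm

Ray reflecting at the top interface goes from n = 1.049 toward n = 2.268: a half-wave phase shift.
Bottom surface (2.268 → 2.341): reflection off a higher-index medium gives a half-wave phase shift.
The two reflections carry the same phase change, so no net offset.
With no net inversion, destructive interference in reflection requires 2 n t = (m + ½) λ.
Minimum at m = 0: t = λ / (4 n) = 748 / (4 × 2.268) = 82.5 nm.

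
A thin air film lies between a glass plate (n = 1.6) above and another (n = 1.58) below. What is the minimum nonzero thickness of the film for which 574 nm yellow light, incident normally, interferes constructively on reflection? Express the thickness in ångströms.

1435 Å

Top surface (1.6 → 1.0): reflection off a lower-index medium gives no phase shift.
Ray reflecting at the bottom interface goes from n = 1.0 toward n = 1.58: a half-wave phase shift.
Exactly one π shift → a net half-wave offset.
So the condition for constructive reflection is 2 n t = (m + ½) λ.
Minimum at m = 0: t = λ / (4 n) = 574 / (4 × 1.0) = 144 nm.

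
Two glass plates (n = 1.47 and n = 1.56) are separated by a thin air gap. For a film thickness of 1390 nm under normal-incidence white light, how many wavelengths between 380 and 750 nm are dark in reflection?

At the upper boundary (n = 1.47 to n = 1.0) the reflected ray undergoes no phase shift.
At the lower boundary (n = 1.0 to n = 1.56) the reflected ray undergoes a half-wave phase shift.
The two reflections differ by half a wavelength.
So the condition for destructive reflection is 2 n t = m λ.
λ = 2 n t / m = 2780 / m nm.
m=3: 927 nm (IR); m=4: 695 nm (visible); m=5: 556 nm (visible); m=6: 463 nm (visible); m=7: 397 nm (visible); m=8: 348 nm (UV).

4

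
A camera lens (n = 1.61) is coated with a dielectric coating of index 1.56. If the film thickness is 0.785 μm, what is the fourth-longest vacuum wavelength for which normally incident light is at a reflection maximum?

612 nm

Ray reflecting at the top interface goes from n = 1.0 toward n = 1.56: a half-wave phase shift.
Ray reflecting at the bottom interface goes from n = 1.56 toward n = 1.61: a half-wave phase shift.
Net: no relative phase inversion (both shifts match).
For strong reflection here: 2 n t = m λ.
λ = 2 n t / m. The fourth-longest wavelength is m = 4: λ = 2 × 1.56 × 785 / 4.00 = 612 nm.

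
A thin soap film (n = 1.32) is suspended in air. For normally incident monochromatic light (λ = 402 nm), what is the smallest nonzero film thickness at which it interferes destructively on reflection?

152 nm

Ray reflecting at the top interface goes from n = 1.0 toward n = 1.32: a half-wave phase shift.
At the lower boundary (n = 1.32 to n = 1.0) the reflected ray undergoes no phase shift.
Net: one phase inversion between the two reflected rays.
So the condition for destructive reflection is 2 n t = m λ.
The smallest nonzero thickness corresponds to m = 1: t = m λ / (2 n) = 1.00 × 402 / (2 × 1.32) = 152 nm.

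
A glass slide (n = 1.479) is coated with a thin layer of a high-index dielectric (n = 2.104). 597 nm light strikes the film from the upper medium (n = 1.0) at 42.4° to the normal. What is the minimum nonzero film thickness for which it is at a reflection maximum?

Top surface (1.0 → 2.104): reflection off a higher-index medium gives a half-wave phase shift.
Ray reflecting at the bottom interface goes from n = 2.104 toward n = 1.479: no phase shift.
Exactly one π shift → a net half-wave offset.
With one net inversion, constructive interference in reflection requires 2 n t cos θ_r = (m + ½) λ.
Snell's law: 1.0 sin 42.4° = 2.104 sin θ_r → sin θ_r = 0.320, cos θ_r = 0.947.
Minimum at m = 0: t = λ / (4 n cos θ_r) = 597 / (4 × 2.104 × 0.947) = 74.9 nm.

74.9 nm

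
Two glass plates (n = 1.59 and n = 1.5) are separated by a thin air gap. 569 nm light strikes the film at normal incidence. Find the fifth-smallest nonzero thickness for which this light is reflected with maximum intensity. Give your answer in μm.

Top surface (1.59 → 1.0): reflection off a lower-index medium gives no phase shift.
Ray reflecting at the bottom interface goes from n = 1.0 toward n = 1.5: a half-wave phase shift.
The two reflections differ by half a wavelength.
So the condition for constructive reflection is 2 n t = (m + ½) λ.
The fifth-smallest nonzero thickness corresponds to m = 4: t = (m + ½) λ / (2 n) = 4.50 × 569 / (2 × 1.0) = 1280 nm.

1.28 μm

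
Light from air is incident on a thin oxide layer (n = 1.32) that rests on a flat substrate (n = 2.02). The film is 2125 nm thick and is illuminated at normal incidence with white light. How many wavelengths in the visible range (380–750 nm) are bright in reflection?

Ray reflecting at the top interface goes from n = 1.0 toward n = 1.32: a half-wave phase shift.
At the lower boundary (n = 1.32 to n = 2.02) the reflected ray undergoes a half-wave phase shift.
Zero or two π shifts → no net half-wave offset.
With no net inversion, constructive interference in reflection requires 2 n t = m λ.
λ = 2 n t / m = 5610 / m nm.
m=7: 801 nm (IR); m=8: 701 nm (visible); m=9: 623 nm (visible); m=10: 561 nm (visible); m=11: 510 nm (visible); m=12: 468 nm (visible); m=13: 432 nm (visible); m=14: 401 nm (visible); m=15: 374 nm (UV).

7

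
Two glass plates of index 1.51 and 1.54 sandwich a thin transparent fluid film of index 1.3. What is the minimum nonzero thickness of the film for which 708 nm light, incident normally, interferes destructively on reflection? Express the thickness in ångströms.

2723 Å

Top surface (1.51 → 1.3): reflection off a lower-index medium gives no phase shift.
Ray reflecting at the bottom interface goes from n = 1.3 toward n = 1.54: a half-wave phase shift.
Exactly one π shift → a net half-wave offset.
For weak reflection here: 2 n t = m λ.
Minimum nonzero at m = 1: t = λ / (2 n) = 708 / (2 × 1.3) = 272 nm.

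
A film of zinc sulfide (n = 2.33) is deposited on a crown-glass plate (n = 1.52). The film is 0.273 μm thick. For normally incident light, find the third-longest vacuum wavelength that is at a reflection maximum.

509 nm

Top surface (1.0 → 2.33): reflection off a higher-index medium gives a half-wave phase shift.
At the lower boundary (n = 2.33 to n = 1.52) the reflected ray undergoes no phase shift.
Net: one phase inversion between the two reflected rays.
So the condition for constructive reflection is 2 n t = (m + ½) λ.
λ = 2 n t / (m + ½). The third-longest wavelength is m = 2: λ = 2 × 2.33 × 273 / 2.50 = 509 nm.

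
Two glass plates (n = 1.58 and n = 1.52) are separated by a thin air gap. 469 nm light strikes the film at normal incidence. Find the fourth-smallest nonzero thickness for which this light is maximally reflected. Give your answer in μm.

0.821 μm

Ray reflecting at the top interface goes from n = 1.58 toward n = 1.0: no phase shift.
Bottom surface (1.0 → 1.52): reflection off a higher-index medium gives a half-wave phase shift.
The two reflections differ by half a wavelength.
With one net inversion, constructive interference in reflection requires 2 n t = (m + ½) λ.
The fourth-smallest nonzero thickness corresponds to m = 3: t = (m + ½) λ / (2 n) = 3.50 × 469 / (2 × 1.0) = 821 nm.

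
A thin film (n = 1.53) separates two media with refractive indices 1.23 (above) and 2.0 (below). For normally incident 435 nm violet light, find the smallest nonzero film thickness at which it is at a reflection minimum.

71.1 nm

At the upper boundary (n = 1.23 to n = 1.53) the reflected ray undergoes a half-wave phase shift.
Ray reflecting at the bottom interface goes from n = 1.53 toward n = 2.0: a half-wave phase shift.
Net: no relative phase inversion (both shifts match).
So the condition for destructive reflection is 2 n t = (m + ½) λ.
Minimum at m = 0: t = λ / (4 n) = 435 / (4 × 1.53) = 71.1 nm.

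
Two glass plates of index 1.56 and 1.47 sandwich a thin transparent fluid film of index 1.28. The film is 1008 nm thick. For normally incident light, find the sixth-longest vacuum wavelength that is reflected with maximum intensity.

469 nm

Ray reflecting at the top interface goes from n = 1.56 toward n = 1.28: no phase shift.
Ray reflecting at the bottom interface goes from n = 1.28 toward n = 1.47: a half-wave phase shift.
The two reflections differ by half a wavelength.
For strong reflection here: 2 n t = (m + ½) λ.
λ = 2 n t / (m + ½). The sixth-longest wavelength is m = 5: λ = 2 × 1.28 × 1008 / 5.50 = 469 nm.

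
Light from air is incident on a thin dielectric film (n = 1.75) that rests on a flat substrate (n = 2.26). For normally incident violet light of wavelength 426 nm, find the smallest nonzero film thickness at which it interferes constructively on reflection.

122 nm

At the upper boundary (n = 1.0 to n = 1.75) the reflected ray undergoes a half-wave phase shift.
Bottom surface (1.75 → 2.26): reflection off a higher-index medium gives a half-wave phase shift.
The two reflections carry the same phase change, so no net offset.
For bright reflection here: 2 n t = m λ.
Minimum nonzero at m = 1: t = λ / (2 n) = 426 / (2 × 1.75) = 122 nm.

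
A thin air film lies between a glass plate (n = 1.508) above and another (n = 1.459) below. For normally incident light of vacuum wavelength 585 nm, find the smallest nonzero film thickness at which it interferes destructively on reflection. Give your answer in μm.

0.293 μm

At the upper boundary (n = 1.508 to n = 1.0) the reflected ray undergoes no phase shift.
Ray reflecting at the bottom interface goes from n = 1.0 toward n = 1.459: a half-wave phase shift.
The two reflections differ by half a wavelength.
For minimum reflection here: 2 n t = m λ.
Minimum nonzero at m = 1: t = λ / (2 n) = 585 / (2 × 1.0) = 293 nm.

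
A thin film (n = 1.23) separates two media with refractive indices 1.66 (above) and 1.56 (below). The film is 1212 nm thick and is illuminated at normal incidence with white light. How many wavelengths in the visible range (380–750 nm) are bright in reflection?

4

At the upper boundary (n = 1.66 to n = 1.23) the reflected ray undergoes no phase shift.
Bottom surface (1.23 → 1.56): reflection off a higher-index medium gives a half-wave phase shift.
The two reflections differ by half a wavelength.
For strong reflection here: 2 n t = (m + ½) λ.
λ = 2 n t / (m + ½) = 2982 / (m + ½) nm.
m=3: 852 nm (IR); m=4: 663 nm (visible); m=5: 542 nm (visible); m=6: 459 nm (visible); m=7: 398 nm (visible); m=8: 351 nm (UV).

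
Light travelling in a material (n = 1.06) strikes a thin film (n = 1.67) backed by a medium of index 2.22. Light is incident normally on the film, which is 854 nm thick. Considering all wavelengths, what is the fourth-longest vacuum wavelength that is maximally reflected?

713 nm

At the upper boundary (n = 1.06 to n = 1.67) the reflected ray undergoes a half-wave phase shift.
At the lower boundary (n = 1.67 to n = 2.22) the reflected ray undergoes a half-wave phase shift.
Net: no relative phase inversion (both shifts match).
With no net inversion, constructive interference in reflection requires 2 n t = m λ.
λ = 2 n t / m. The fourth-longest wavelength is m = 4: λ = 2 × 1.67 × 854 / 4.00 = 713 nm.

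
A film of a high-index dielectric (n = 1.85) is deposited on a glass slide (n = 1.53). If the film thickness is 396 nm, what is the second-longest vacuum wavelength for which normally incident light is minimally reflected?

At the upper boundary (n = 1.0 to n = 1.85) the reflected ray undergoes a half-wave phase shift.
Bottom surface (1.85 → 1.53): reflection off a lower-index medium gives no phase shift.
The two reflections differ by half a wavelength.
With one net inversion, destructive interference in reflection requires 2 n t = m λ.
λ = 2 n t / m. The second-longest wavelength is m = 2: λ = 2 × 1.85 × 396 / 2.00 = 733 nm.

733 nm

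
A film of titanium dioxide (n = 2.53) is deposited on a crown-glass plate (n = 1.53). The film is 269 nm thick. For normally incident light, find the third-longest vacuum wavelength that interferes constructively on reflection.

544 nm

Top surface (1.0 → 2.53): reflection off a higher-index medium gives a half-wave phase shift.
Ray reflecting at the bottom interface goes from n = 2.53 toward n = 1.53: no phase shift.
Exactly one π shift → a net half-wave offset.
For strong reflection here: 2 n t = (m + ½) λ.
λ = 2 n t / (m + ½). The third-longest wavelength is m = 2: λ = 2 × 2.53 × 269 / 2.50 = 544 nm.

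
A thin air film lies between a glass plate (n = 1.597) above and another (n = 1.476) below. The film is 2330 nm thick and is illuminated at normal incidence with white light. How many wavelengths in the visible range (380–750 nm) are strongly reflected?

6

Ray reflecting at the top interface goes from n = 1.597 toward n = 1.0: no phase shift.
Bottom surface (1.0 → 1.476): reflection off a higher-index medium gives a half-wave phase shift.
Net: one phase inversion between the two reflected rays.
So the condition for constructive reflection is 2 n t = (m + ½) λ.
λ = 2 n t / (m + ½) = 4660 / (m + ½) nm.
m=5: 847 nm (IR); m=6: 717 nm (visible); m=7: 621 nm (visible); m=8: 548 nm (visible); m=9: 491 nm (visible); m=10: 444 nm (visible); m=11: 405 nm (visible); m=12: 373 nm (UV).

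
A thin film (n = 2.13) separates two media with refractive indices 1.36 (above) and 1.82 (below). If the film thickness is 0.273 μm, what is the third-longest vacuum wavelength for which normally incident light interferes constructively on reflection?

465 nm

Top surface (1.36 → 2.13): reflection off a higher-index medium gives a half-wave phase shift.
At the lower boundary (n = 2.13 to n = 1.82) the reflected ray undergoes no phase shift.
Exactly one π shift → a net half-wave offset.
With one net inversion, constructive interference in reflection requires 2 n t = (m + ½) λ.
λ = 2 n t / (m + ½). The third-longest wavelength is m = 2: λ = 2 × 2.13 × 273 / 2.50 = 465 nm.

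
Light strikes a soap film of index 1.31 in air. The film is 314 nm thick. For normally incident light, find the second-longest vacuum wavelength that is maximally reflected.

Top surface (1.0 → 1.31): reflection off a higher-index medium gives a half-wave phase shift.
Ray reflecting at the bottom interface goes from n = 1.31 toward n = 1.0: no phase shift.
Exactly one π shift → a net half-wave offset.
So the condition for constructive reflection is 2 n t = (m + ½) λ.
λ = 2 n t / (m + ½). The second-longest wavelength is m = 1: λ = 2 × 1.31 × 314 / 1.50 = 548 nm.

548 nm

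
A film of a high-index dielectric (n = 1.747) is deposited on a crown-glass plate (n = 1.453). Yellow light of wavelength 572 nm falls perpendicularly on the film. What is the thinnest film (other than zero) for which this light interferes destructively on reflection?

164 nm

At the upper boundary (n = 1.0 to n = 1.747) the reflected ray undergoes a half-wave phase shift.
At the lower boundary (n = 1.747 to n = 1.453) the reflected ray undergoes no phase shift.
Net: one phase inversion between the two reflected rays.
For dark reflection here: 2 n t = m λ.
Minimum nonzero at m = 1: t = λ / (2 n) = 572 / (2 × 1.747) = 164 nm.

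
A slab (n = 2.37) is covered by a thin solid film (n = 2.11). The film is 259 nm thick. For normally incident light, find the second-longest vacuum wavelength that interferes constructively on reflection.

546 nm

Ray reflecting at the top interface goes from n = 1.0 toward n = 2.11: a half-wave phase shift.
Bottom surface (2.11 → 2.37): reflection off a higher-index medium gives a half-wave phase shift.
The two reflections carry the same phase change, so no net offset.
So the condition for constructive reflection is 2 n t = m λ.
λ = 2 n t / m. The second-longest wavelength is m = 2: λ = 2 × 2.11 × 259 / 2.00 = 546 nm.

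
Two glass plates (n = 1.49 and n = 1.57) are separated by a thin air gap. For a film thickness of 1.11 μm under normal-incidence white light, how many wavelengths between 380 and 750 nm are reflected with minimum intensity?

3

Top surface (1.49 → 1.0): reflection off a lower-index medium gives no phase shift.
Ray reflecting at the bottom interface goes from n = 1.0 toward n = 1.57: a half-wave phase shift.
The two reflections differ by half a wavelength.
With one net inversion, destructive interference in reflection requires 2 n t = m λ.
λ = 2 n t / m = 2220 / m nm.
m=2: 1110 nm (IR); m=3: 740 nm (visible); m=4: 555 nm (visible); m=5: 444 nm (visible); m=6: 370 nm (UV).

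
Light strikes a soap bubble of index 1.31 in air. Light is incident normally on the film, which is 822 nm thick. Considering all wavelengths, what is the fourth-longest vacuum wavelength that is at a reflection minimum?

538 nm

Ray reflecting at the top interface goes from n = 1.0 toward n = 1.31: a half-wave phase shift.
At the lower boundary (n = 1.31 to n = 1.0) the reflected ray undergoes no phase shift.
The two reflections differ by half a wavelength.
With one net inversion, destructive interference in reflection requires 2 n t = m λ.
λ = 2 n t / m. The fourth-longest wavelength is m = 4: λ = 2 × 1.31 × 822 / 4.00 = 538 nm.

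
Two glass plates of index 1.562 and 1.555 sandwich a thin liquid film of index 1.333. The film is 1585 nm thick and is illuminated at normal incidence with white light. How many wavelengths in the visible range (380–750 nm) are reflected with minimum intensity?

Ray reflecting at the top interface goes from n = 1.562 toward n = 1.333: no phase shift.
Bottom surface (1.333 → 1.555): reflection off a higher-index medium gives a half-wave phase shift.
The two reflections differ by half a wavelength.
For minimum reflection here: 2 n t = m λ.
λ = 2 n t / m = 4226 / m nm.
m=5: 845 nm (IR); m=6: 704 nm (visible); m=7: 604 nm (visible); m=8: 528 nm (visible); m=9: 470 nm (visible); m=10: 423 nm (visible); m=11: 384 nm (visible); m=12: 352 nm (UV).

6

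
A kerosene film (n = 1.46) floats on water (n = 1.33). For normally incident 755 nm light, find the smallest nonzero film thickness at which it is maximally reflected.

129 nm

Ray reflecting at the top interface goes from n = 1.0 toward n = 1.46: a half-wave phase shift.
Ray reflecting at the bottom interface goes from n = 1.46 toward n = 1.33: no phase shift.
Net: one phase inversion between the two reflected rays.
For maximum reflection here: 2 n t = (m + ½) λ.
Minimum at m = 0: t = λ / (4 n) = 755 / (4 × 1.46) = 129 nm.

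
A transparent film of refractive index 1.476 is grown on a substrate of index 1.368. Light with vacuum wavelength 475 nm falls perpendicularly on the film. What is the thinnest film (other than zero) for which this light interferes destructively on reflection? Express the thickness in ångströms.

At the upper boundary (n = 1.0 to n = 1.476) the reflected ray undergoes a half-wave phase shift.
Bottom surface (1.476 → 1.368): reflection off a lower-index medium gives no phase shift.
The two reflections differ by half a wavelength.
With one net inversion, destructive interference in reflection requires 2 n t = m λ.
Minimum nonzero at m = 1: t = λ / (2 n) = 475 / (2 × 1.476) = 161 nm.

1609 Å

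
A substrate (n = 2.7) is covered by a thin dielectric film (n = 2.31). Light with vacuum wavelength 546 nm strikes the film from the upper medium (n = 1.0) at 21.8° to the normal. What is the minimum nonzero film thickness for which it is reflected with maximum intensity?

120 nm

Ray reflecting at the top interface goes from n = 1.0 toward n = 2.31: a half-wave phase shift.
At the lower boundary (n = 2.31 to n = 2.7) the reflected ray undergoes a half-wave phase shift.
Net: no relative phase inversion (both shifts match).
For maximum reflection here: 2 n t cos θ_r = m λ.
Snell's law: 1.0 sin 21.8° = 2.31 sin θ_r → sin θ_r = 0.161, cos θ_r = 0.987.
Minimum nonzero at m = 1: t = λ / (2 n cos θ_r) = 546 / (2 × 2.31 × 0.987) = 120 nm.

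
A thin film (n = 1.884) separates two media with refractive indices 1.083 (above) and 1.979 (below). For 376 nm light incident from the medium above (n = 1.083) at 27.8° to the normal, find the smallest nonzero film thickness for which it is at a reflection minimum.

51.8 nm

Ray reflecting at the top interface goes from n = 1.083 toward n = 1.884: a half-wave phase shift.
Bottom surface (1.884 → 1.979): reflection off a higher-index medium gives a half-wave phase shift.
Zero or two π shifts → no net half-wave offset.
So the condition for destructive reflection is 2 n t cos θ_r = (m + ½) λ.
Snell's law: 1.083 sin 27.8° = 1.884 sin θ_r → sin θ_r = 0.268, cos θ_r = 0.963.
Minimum at m = 0: t = λ / (4 n cos θ_r) = 376 / (4 × 1.884 × 0.963) = 51.8 nm.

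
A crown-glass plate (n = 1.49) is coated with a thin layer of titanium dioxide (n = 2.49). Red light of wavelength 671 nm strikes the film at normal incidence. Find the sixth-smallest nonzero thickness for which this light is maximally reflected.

At the upper boundary (n = 1.0 to n = 2.49) the reflected ray undergoes a half-wave phase shift.
Ray reflecting at the bottom interface goes from n = 2.49 toward n = 1.49: no phase shift.
Net: one phase inversion between the two reflected rays.
With one net inversion, constructive interference in reflection requires 2 n t = (m + ½) λ.
The sixth-smallest nonzero thickness corresponds to m = 5: t = (m + ½) λ / (2 n) = 5.50 × 671 / (2 × 2.49) = 741 nm.

741 nm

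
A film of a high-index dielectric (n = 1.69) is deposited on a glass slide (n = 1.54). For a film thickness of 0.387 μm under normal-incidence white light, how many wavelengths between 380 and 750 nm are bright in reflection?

1

At the upper boundary (n = 1.0 to n = 1.69) the reflected ray undergoes a half-wave phase shift.
Bottom surface (1.69 → 1.54): reflection off a lower-index medium gives no phase shift.
The two reflections differ by half a wavelength.
So the condition for constructive reflection is 2 n t = (m + ½) λ.
λ = 2 n t / (m + ½) = 1308 / (m + ½) nm.
m=1: 872 nm (IR); m=2: 523 nm (visible); m=3: 374 nm (UV).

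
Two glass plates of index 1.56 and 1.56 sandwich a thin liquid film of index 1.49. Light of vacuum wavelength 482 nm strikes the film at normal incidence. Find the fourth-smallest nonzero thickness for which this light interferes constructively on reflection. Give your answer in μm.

Ray reflecting at the top interface goes from n = 1.56 toward n = 1.49: no phase shift.
Ray reflecting at the bottom interface goes from n = 1.49 toward n = 1.56: a half-wave phase shift.
Net: one phase inversion between the two reflected rays.
So the condition for constructive reflection is 2 n t = (m + ½) λ.
The fourth-smallest nonzero thickness corresponds to m = 3: t = (m + ½) λ / (2 n) = 3.50 × 482 / (2 × 1.49) = 566 nm.

0.566 μm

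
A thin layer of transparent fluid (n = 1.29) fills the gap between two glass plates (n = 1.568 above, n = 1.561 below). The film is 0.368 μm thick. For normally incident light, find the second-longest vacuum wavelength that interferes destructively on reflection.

475 nm

Top surface (1.568 → 1.29): reflection off a lower-index medium gives no phase shift.
At the lower boundary (n = 1.29 to n = 1.561) the reflected ray undergoes a half-wave phase shift.
Exactly one π shift → a net half-wave offset.
So the condition for destructive reflection is 2 n t = m λ.
λ = 2 n t / m. The second-longest wavelength is m = 2: λ = 2 × 1.29 × 368 / 2.00 = 475 nm.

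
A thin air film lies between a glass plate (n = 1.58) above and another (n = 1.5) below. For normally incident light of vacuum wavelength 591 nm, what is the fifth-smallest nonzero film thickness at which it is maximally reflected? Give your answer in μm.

1.33 μm

Ray reflecting at the top interface goes from n = 1.58 toward n = 1.0: no phase shift.
At the lower boundary (n = 1.0 to n = 1.5) the reflected ray undergoes a half-wave phase shift.
Net: one phase inversion between the two reflected rays.
So the condition for constructive reflection is 2 n t = (m + ½) λ.
The fifth-smallest nonzero thickness corresponds to m = 4: t = (m + ½) λ / (2 n) = 4.50 × 591 / (2 × 1.0) = 1330 nm.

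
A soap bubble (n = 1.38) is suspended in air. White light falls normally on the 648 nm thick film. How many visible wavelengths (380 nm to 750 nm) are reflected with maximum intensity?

3

At the upper boundary (n = 1.0 to n = 1.38) the reflected ray undergoes a half-wave phase shift.
Bottom surface (1.38 → 1.0): reflection off a lower-index medium gives no phase shift.
Net: one phase inversion between the two reflected rays.
With one net inversion, constructive interference in reflection requires 2 n t = (m + ½) λ.
λ = 2 n t / (m + ½) = 1788 / (m + ½) nm.
m=1: 1192 nm (IR); m=2: 715 nm (visible); m=3: 511 nm (visible); m=4: 397 nm (visible); m=5: 325 nm (UV).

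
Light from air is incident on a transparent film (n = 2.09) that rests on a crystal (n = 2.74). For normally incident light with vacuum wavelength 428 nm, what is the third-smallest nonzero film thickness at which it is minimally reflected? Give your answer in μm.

0.256 μm

At the upper boundary (n = 1.0 to n = 2.09) the reflected ray undergoes a half-wave phase shift.
Bottom surface (2.09 → 2.74): reflection off a higher-index medium gives a half-wave phase shift.
Zero or two π shifts → no net half-wave offset.
For weak reflection here: 2 n t = (m + ½) λ.
The third-smallest nonzero thickness corresponds to m = 2: t = (m + ½) λ / (2 n) = 2.50 × 428 / (2 × 2.09) = 256 nm.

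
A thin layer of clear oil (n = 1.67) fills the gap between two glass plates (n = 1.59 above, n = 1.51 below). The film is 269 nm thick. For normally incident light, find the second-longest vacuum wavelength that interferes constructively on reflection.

599 nm

Top surface (1.59 → 1.67): reflection off a higher-index medium gives a half-wave phase shift.
Bottom surface (1.67 → 1.51): reflection off a lower-index medium gives no phase shift.
The two reflections differ by half a wavelength.
So the condition for constructive reflection is 2 n t = (m + ½) λ.
λ = 2 n t / (m + ½). The second-longest wavelength is m = 1: λ = 2 × 1.67 × 269 / 1.50 = 599 nm.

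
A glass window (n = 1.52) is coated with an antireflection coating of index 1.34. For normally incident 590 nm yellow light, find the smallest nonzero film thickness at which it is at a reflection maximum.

At the upper boundary (n = 1.0 to n = 1.34) the reflected ray undergoes a half-wave phase shift.
At the lower boundary (n = 1.34 to n = 1.52) the reflected ray undergoes a half-wave phase shift.
Net: no relative phase inversion (both shifts match).
So the condition for constructive reflection is 2 n t = m λ.
Minimum nonzero at m = 1: t = λ / (2 n) = 590 / (2 × 1.34) = 220 nm.

220 nm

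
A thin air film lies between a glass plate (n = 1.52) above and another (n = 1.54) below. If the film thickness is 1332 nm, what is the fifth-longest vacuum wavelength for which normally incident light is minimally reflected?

Ray reflecting at the top interface goes from n = 1.52 toward n = 1.0: no phase shift.
Ray reflecting at the bottom interface goes from n = 1.0 toward n = 1.54: a half-wave phase shift.
Exactly one π shift → a net half-wave offset.
For minimum reflection here: 2 n t = m λ.
λ = 2 n t / m. The fifth-longest wavelength is m = 5: λ = 2 × 1.0 × 1332 / 5.00 = 533 nm.

533 nm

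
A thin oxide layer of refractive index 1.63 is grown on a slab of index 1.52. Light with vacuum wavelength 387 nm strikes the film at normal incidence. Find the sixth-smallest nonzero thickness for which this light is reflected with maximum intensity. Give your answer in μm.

Ray reflecting at the top interface goes from n = 1.0 toward n = 1.63: a half-wave phase shift.
Ray reflecting at the bottom interface goes from n = 1.63 toward n = 1.52: no phase shift.
Exactly one π shift → a net half-wave offset.
So the condition for constructive reflection is 2 n t = (m + ½) λ.
The sixth-smallest nonzero thickness corresponds to m = 5: t = (m + ½) λ / (2 n) = 5.50 × 387 / (2 × 1.63) = 653 nm.

0.653 μm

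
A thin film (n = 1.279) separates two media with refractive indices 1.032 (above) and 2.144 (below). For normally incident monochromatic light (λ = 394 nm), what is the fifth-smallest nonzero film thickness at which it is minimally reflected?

693 nm

At the upper boundary (n = 1.032 to n = 1.279) the reflected ray undergoes a half-wave phase shift.
Bottom surface (1.279 → 2.144): reflection off a higher-index medium gives a half-wave phase shift.
The two reflections carry the same phase change, so no net offset.
With no net inversion, destructive interference in reflection requires 2 n t = (m + ½) λ.
The fifth-smallest nonzero thickness corresponds to m = 4: t = (m + ½) λ / (2 n) = 4.50 × 394 / (2 × 1.279) = 693 nm.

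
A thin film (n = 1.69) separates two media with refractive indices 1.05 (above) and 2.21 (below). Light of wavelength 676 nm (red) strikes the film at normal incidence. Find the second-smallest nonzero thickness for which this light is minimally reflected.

300 nm

Ray reflecting at the top interface goes from n = 1.05 toward n = 1.69: a half-wave phase shift.
Bottom surface (1.69 → 2.21): reflection off a higher-index medium gives a half-wave phase shift.
The two reflections carry the same phase change, so no net offset.
For weak reflection here: 2 n t = (m + ½) λ.
The second-smallest nonzero thickness corresponds to m = 1: t = (m + ½) λ / (2 n) = 1.50 × 676 / (2 × 1.69) = 300 nm.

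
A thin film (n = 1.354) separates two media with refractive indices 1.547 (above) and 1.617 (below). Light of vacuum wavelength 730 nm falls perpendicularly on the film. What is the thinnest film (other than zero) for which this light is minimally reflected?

270 nm

Top surface (1.547 → 1.354): reflection off a lower-index medium gives no phase shift.
Ray reflecting at the bottom interface goes from n = 1.354 toward n = 1.617: a half-wave phase shift.
Net: one phase inversion between the two reflected rays.
With one net inversion, destructive interference in reflection requires 2 n t = m λ.
Minimum nonzero at m = 1: t = λ / (2 n) = 730 / (2 × 1.354) = 270 nm.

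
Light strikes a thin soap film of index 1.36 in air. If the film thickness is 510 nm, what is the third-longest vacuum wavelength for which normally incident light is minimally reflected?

462 nm

Ray reflecting at the top interface goes from n = 1.0 toward n = 1.36: a half-wave phase shift.
Ray reflecting at the bottom interface goes from n = 1.36 toward n = 1.0: no phase shift.
Exactly one π shift → a net half-wave offset.
For minimum reflection here: 2 n t = m λ.
λ = 2 n t / m. The third-longest wavelength is m = 3: λ = 2 × 1.36 × 510 / 3.00 = 462 nm.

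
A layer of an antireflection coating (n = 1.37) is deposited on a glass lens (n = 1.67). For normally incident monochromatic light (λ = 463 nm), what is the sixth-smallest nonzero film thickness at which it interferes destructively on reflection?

929 nm

At the upper boundary (n = 1.0 to n = 1.37) the reflected ray undergoes a half-wave phase shift.
Bottom surface (1.37 → 1.67): reflection off a higher-index medium gives a half-wave phase shift.
The two reflections carry the same phase change, so no net offset.
So the condition for destructive reflection is 2 n t = (m + ½) λ.
The sixth-smallest nonzero thickness corresponds to m = 5: t = (m + ½) λ / (2 n) = 5.50 × 463 / (2 × 1.37) = 929 nm.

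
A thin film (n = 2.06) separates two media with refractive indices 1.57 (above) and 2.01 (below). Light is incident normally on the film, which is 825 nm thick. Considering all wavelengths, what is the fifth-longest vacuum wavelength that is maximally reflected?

755 nm

Ray reflecting at the top interface goes from n = 1.57 toward n = 2.06: a half-wave phase shift.
Bottom surface (2.06 → 2.01): reflection off a lower-index medium gives no phase shift.
Exactly one π shift → a net half-wave offset.
So the condition for constructive reflection is 2 n t = (m + ½) λ.
λ = 2 n t / (m + ½). The fifth-longest wavelength is m = 4: λ = 2 × 2.06 × 825 / 4.50 = 755 nm.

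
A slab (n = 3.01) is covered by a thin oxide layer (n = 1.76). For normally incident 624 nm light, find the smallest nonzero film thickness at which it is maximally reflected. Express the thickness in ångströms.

Top surface (1.0 → 1.76): reflection off a higher-index medium gives a half-wave phase shift.
Ray reflecting at the bottom interface goes from n = 1.76 toward n = 3.01: a half-wave phase shift.
Zero or two π shifts → no net half-wave offset.
So the condition for constructive reflection is 2 n t = m λ.
Minimum nonzero at m = 1: t = λ / (2 n) = 624 / (2 × 1.76) = 177 nm.

1773 Å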